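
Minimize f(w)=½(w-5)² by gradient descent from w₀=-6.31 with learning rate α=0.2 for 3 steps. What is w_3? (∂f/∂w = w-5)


step 1: grad = -6.31-5 = -11.31; w = -6.31 - 0.2·(-11.31) = -4.048
step 2: grad = -4.048-5 = -9.048; w = -4.048 - 0.2·(-9.048) = -2.2384
step 3: grad = -2.2384-5 = -7.2384; w = -2.2384 - 0.2·(-7.2384) = -0.79072

-0.79072


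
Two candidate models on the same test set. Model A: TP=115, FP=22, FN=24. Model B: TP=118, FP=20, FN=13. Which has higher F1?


Model A: P=115/137=0.8394, R=115/139=0.8273, F1=2PR/(P+R)=2TP/(2TP+FP+FN)=230/276=0.8333
Model B: P=118/138=0.8551, R=118/131=0.9008, F1=2PR/(P+R)=2TP/(2TP+FP+FN)=236/269=0.8773
0.8333 < 0.8773 → Model B

Model B


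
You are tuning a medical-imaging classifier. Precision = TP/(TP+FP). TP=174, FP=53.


Precision = TP/(TP+FP)
= 174/(174+53)
= 174/227 = 76.65%

76.65%


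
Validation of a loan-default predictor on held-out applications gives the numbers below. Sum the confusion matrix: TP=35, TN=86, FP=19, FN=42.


Total = TP + TN + FP + FN
= 35 + 86 + 19 + 42
= 182
(Predicted positive: 54, predicted negative: 128)

182


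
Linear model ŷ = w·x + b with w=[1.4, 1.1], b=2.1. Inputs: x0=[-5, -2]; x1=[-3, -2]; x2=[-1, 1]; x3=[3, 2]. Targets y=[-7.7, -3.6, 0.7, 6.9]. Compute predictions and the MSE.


ŷ0 = (1.4)·(-5) + (1.1)·(-2) + 2.1 = -7.1
ŷ1 = (1.4)·(-3) + (1.1)·(-2) + 2.1 = -4.3
ŷ2 = (1.4)·(-1) + (1.1)·(1) + 2.1 = 1.8
ŷ3 = (1.4)·(3) + (1.1)·(2) + 2.1 = 8.5
errors² = [0.36, 0.49, 1.21, 2.56]
MSE = 4.6200/4 = 1.155

1.155


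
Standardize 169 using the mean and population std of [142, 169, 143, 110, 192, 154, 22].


μ = 133.1429, σ = 51.0586
z = (169 - 133.1429)/51.0586 = 0.7023

0.7023


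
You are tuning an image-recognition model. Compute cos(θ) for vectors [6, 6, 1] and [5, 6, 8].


A·B = 6·5 + 6·6 + 1·8 = 74
‖A‖ = √73 = 8.544, ‖B‖ = √125 = 11.1803
cos = 74/(√73·√125) = 74/√9125 = 0.7747

0.7747


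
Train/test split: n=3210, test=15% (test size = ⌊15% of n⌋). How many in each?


Test = ⌊3210·15/100⌋ = 481
Train = 3210 - 481 = 2729

Train: 2729, Test: 481


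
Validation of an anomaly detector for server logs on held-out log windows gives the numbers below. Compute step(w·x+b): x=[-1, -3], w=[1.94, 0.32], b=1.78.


z = (-1)·(1.94) + (-3)·(0.32) + 1.78
  = -1.12
step(z) = 0 (z<0)

0


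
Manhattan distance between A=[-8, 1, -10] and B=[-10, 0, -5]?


d = |-8+ 10| + |1-0| + |-10+ 5|
  = 2 + 1 + 5
  = 8

8


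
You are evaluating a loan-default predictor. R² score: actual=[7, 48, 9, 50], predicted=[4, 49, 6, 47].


ȳ = 28.5
SS_res = Σ(y-ŷ)² = 28
SS_tot = Σ(y-ȳ)² = 1685
R² = 1 - SS_res/SS_tot = 1 - 0.0166 = 0.9834

0.9834


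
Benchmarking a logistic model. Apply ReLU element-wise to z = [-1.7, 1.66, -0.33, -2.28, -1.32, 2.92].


ReLU(-1.7) = max(0, -1.7) = 0.0
ReLU(1.66) = max(0, 1.66) = 1.66
ReLU(-0.33) = max(0, -0.33) = 0.0
ReLU(-2.28) = max(0, -2.28) = 0.0
ReLU(-1.32) = max(0, -1.32) = 0.0
ReLU(2.92) = max(0, 2.92) = 2.92
result = [0.0, 1.66, 0.0, 0.0, 0.0, 2.92]

[0.0, 1.66, 0.0, 0.0, 0.0, 2.92]


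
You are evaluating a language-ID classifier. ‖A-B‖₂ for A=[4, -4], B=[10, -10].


d = √((4-10)² + (-4+ 10)²)
  = √(36 + 36)
  = √72 = 8.4853

8.4853


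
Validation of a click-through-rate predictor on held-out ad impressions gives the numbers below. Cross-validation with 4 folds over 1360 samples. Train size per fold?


Fold size = 1360/4 = 340
Training per fold = 1360 - 340 = 1020

1020


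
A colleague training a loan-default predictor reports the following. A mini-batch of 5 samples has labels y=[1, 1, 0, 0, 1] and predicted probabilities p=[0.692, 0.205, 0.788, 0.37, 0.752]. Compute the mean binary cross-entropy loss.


L[0] = -ln(0.692) = 0.3682
L[1] = -ln(0.205) = 1.5847
L[2] = -ln(1-0.788) = -ln(0.212) = 1.5512
L[3] = -ln(1-0.37) = -ln(0.63) = 0.462
L[4] = -ln(0.752) = 0.285
mean = (0.3682 + 1.5847 + 1.5512 + 0.462 + 0.285)/5 = 0.8502

0.8502


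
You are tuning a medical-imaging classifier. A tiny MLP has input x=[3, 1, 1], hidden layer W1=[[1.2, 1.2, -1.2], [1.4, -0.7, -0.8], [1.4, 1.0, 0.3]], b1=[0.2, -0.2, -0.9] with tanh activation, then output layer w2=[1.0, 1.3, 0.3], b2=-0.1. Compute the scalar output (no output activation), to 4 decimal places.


z1[0] = (1.2)·(3) + (1.2)·(1) + (-1.2)·(1) + 0.2 = 3.8
z1[1] = (1.4)·(3) + (-0.7)·(1) + (-0.8)·(1) - 0.2 = 2.5
z1[2] = (1.4)·(3) + (1.0)·(1) + (0.3)·(1) - 0.9 = 4.6
h = tanh(z1) = [0.999, 0.9866, 0.9998]
output = (1.0)·(0.999) + (1.3)·(0.9866) + (0.3)·(0.9998) - 0.1 = 2.4815

2.4815


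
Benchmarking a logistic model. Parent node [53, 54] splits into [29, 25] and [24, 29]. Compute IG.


Parent = [53, 54], H_parent = 0.9999
H_left = 0.996 (n=54), H_right = 0.9936 (n=53)
H_children = (54/107)·0.996 + (53/107)·0.9936 = 0.9948
IG = 0.9999 - 0.9948 = 0.0051

0.0051


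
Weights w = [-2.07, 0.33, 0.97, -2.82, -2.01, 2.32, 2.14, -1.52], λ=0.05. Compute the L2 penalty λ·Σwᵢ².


‖w‖₂² = (-2.07)² + (0.33)² + (0.97)² + (-2.82)² + (-2.01)² + (2.32)² + (2.14)² + (-1.52)²
     = 4.2849 + 0.1089 + 0.9409 + 7.9524 + 4.0401 + 5.3824 + 4.5796 + 2.3104
     = 29.5996
λ·‖w‖₂² = 0.05·29.5996 = 1.47998

1.47998


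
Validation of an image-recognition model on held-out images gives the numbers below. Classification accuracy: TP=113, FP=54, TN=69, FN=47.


Accuracy = (TP+TN)/(TP+TN+FP+FN)
= (113+69)/(283)
= 182/283 = 64.31%

64.31%


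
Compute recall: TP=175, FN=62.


Recall = TP/(TP+FN)
= 175/(175+62)
= 175/237 = 73.84%

73.84%


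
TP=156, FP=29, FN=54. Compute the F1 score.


Precision = 156/185 = 0.8432
Recall = 156/210 = 0.7429
F1 = 2·P·R/(P+R) = 2·TP/(2·TP+FP+FN) = 312/(312+29+54) = 312/395 = 0.7899

0.7899


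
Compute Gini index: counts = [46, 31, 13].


Probabilities: [46/90, 31/90, 13/90] ≈ [0.5111, 0.3444, 0.1444]
Σpᵢ² = (2116 + 961 + 169)/90² = 3246/8100
Gini = 1 - Σpᵢ² = 1 - 3246/8100 = 0.5993

0.5993


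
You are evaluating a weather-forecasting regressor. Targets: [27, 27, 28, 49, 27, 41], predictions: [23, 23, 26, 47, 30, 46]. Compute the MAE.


Absolute errors: |27-23|=4, |27-23|=4, |28-26|=2, |49-47|=2, |27-30|=3, |41-46|=5
Sum = 20
MAE = 20/6 = 10/3

10/3


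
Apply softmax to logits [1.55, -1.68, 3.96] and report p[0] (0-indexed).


Exponentials: e^1.55=4.7115, e^-1.68=0.1864, e^3.96=52.4573
Sum = 57.3552
Softmax = [0.0821, 0.0032, 0.9146]
p[0] = 4.7115/57.3552 = 0.0821

0.0821


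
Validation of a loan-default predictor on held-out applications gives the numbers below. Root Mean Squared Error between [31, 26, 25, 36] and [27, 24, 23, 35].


MSE = 25/4 = 6.25
RMSE = √(25/4) = 2.5

2.5


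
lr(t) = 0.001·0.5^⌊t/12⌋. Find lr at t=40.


n_drops = ⌊40/12⌋ = 3
lr = 0.001·0.5^3 = 0.001·0.125 = 0.000125

0.000125


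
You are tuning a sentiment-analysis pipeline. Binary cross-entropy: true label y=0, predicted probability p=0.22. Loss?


BCE = -[y·ln(p) + (1-y)·ln(1-p)]
= -0 - 1·ln(1-0.22)
= -ln(0.78) = 0.2485

0.2485


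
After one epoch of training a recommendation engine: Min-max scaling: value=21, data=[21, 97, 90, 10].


min=10, max=97
(21-10)/(97-10) = 11/87 = 0.1264

0.1264


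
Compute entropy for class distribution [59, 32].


Probabilities: [59/91, 32/91] ≈ [0.6484, 0.3516]
H = -((59/91)·log₂(59/91) + (32/91)·log₂(32/91))
  = 0.9355 bits

0.9355 bits


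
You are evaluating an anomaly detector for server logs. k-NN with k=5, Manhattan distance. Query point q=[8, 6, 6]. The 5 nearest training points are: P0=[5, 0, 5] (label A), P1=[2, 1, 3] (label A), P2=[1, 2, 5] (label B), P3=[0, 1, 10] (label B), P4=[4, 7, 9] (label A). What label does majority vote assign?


d(q,P0) = 10  (label A)
d(q,P1) = 14  (label A)
d(q,P2) = 12  (label B)
d(q,P3) = 17  (label B)
d(q,P4) = 8  (label A)
Votes: A=3, B=2
Majority → A

A


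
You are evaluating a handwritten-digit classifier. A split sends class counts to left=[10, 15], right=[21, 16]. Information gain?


Parent = [31, 31], H_parent = 1
H_left = 0.971 (n=25), H_right = 0.9868 (n=37)
H_children = (25/62)·0.971 + (37/62)·0.9868 = 0.9804
IG = 1 - 0.9804 = 0.0196

0.0196


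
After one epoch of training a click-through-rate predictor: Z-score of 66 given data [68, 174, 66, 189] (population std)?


μ = 124.25, σ = 57.4995
z = (66 - 124.25)/57.4995 = -1.0131

-1.0131


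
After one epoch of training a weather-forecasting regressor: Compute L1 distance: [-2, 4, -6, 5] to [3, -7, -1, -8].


d = |-2-3| + |4+ 7| + |-6+ 1| + |5+ 8|
  = 5 + 11 + 5 + 13
  = 34

34


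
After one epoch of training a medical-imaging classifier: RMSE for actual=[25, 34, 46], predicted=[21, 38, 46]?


MSE = 32/3 = 10.6667
RMSE = √(32/3) = 3.266

3.266


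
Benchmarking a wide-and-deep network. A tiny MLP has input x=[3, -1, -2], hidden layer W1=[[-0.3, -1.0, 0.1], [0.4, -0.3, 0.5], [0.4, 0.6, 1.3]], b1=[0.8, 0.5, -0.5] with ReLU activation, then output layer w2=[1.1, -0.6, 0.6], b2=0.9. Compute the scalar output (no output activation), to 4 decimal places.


z1[0] = (-0.3)·(3) + (-1.0)·(-1) + (0.1)·(-2) + 0.8 = 0.7
z1[1] = (0.4)·(3) + (-0.3)·(-1) + (0.5)·(-2) + 0.5 = 1.0
z1[2] = (0.4)·(3) + (0.6)·(-1) + (1.3)·(-2) - 0.5 = -2.5
h = ReLU(z1) = [0.7, 1.0, 0.0]
output = (1.1)·(0.7) + (-0.6)·(1.0) + (0.6)·(0.0) + 0.9 = 1.07

1.07


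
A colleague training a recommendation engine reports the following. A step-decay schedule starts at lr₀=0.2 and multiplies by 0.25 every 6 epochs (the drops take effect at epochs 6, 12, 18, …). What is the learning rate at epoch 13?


n_drops = ⌊13/6⌋ = 2
lr = 0.2·0.25^2 = 0.2·0.0625 = 0.0125

0.0125


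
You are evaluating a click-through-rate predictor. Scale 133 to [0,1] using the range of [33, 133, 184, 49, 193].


min=33, max=193
(133-33)/(193-33) = 100/160 = 0.625

0.625


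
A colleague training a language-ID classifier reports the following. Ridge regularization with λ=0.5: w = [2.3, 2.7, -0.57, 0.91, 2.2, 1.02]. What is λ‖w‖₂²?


‖w‖₂² = (2.3)² + (2.7)² + (-0.57)² + (0.91)² + (2.2)² + (1.02)²
     = 5.29 + 7.29 + 0.3249 + 0.8281 + 4.84 + 1.0404
     = 19.6134
λ·‖w‖₂² = 0.5·19.6134 = 9.8067

9.8067


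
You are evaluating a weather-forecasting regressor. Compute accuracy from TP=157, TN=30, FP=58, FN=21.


Accuracy = (TP+TN)/(TP+TN+FP+FN)
= (157+30)/(266)
= 187/266 = 70.3%

70.3%


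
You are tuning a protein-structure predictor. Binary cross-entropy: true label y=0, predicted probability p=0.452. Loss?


BCE = -[y·ln(p) + (1-y)·ln(1-p)]
= -0 - 1·ln(1-0.452)
= -ln(0.548) = 0.6015

0.6015


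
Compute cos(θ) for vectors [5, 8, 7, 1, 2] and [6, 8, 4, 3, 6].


A·B = 5·6 + 8·8 + 7·4 + 1·3 + 2·6 = 137
‖A‖ = √143 = 11.9583, ‖B‖ = √161 = 12.6886
cos = 137/(√143·√161) = 137/√23023 = 0.9029

0.9029


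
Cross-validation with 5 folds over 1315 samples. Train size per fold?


Fold size = 1315/5 = 263
Training per fold = 1315 - 263 = 1052

1052


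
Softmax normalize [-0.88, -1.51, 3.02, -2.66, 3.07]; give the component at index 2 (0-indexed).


Exponentials: e^-0.88=0.4148, e^-1.51=0.2209, e^3.02=20.4913, e^-2.66=0.0699, e^3.07=21.5419
Sum = 42.7388
Softmax = [0.0097, 0.0052, 0.4795, 0.0016, 0.504]
p[2] = 20.4913/42.7388 = 0.4795

0.4795


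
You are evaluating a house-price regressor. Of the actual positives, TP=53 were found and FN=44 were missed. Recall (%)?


Recall = TP/(TP+FN)
= 53/(53+44)
= 53/97 = 54.64%

54.64%


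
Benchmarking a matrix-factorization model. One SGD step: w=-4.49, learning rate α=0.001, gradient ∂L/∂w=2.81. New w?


w_new = w - α·∇
= -4.49 - 0.001·2.81
= -4.49 - 0.00281
= -4.49281

-4.49281


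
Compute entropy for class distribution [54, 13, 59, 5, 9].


Probabilities: [54/140, 13/140, 59/140, 5/140, 9/140] ≈ [0.3857, 0.0929, 0.4214, 0.0357, 0.0643]
H = -((54/140)·log₂(54/140) + (13/140)·log₂(13/140) + (59/140)·log₂(59/140) + (5/140)·log₂(5/140) + (9/140)·log₂(9/140))
  = 1.8001 bits

1.8001 bits


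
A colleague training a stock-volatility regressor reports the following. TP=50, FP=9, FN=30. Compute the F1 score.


Precision = 50/59 = 0.8475
Recall = 50/80 = 0.625
F1 = 2·P·R/(P+R) = 2·TP/(2·TP+FP+FN) = 100/(100+9+30) = 100/139 = 0.7194

0.7194


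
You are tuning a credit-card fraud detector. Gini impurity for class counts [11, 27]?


Probabilities: [11/38, 27/38] ≈ [0.2895, 0.7105]
Σpᵢ² = (121 + 729)/38² = 850/1444
Gini = 1 - Σpᵢ² = 1 - 850/1444 = 0.4114

0.4114


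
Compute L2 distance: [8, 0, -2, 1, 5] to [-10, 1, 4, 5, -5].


d = √((8+ 10)² + (0-1)² + (-2-4)² + (1-5)² + (5+ 5)²)
  = √(324 + 1 + 36 + 16 + 100)
  = √477 = 21.8403

21.8403


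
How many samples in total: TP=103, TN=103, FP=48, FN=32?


Total = TP + TN + FP + FN
= 103 + 103 + 48 + 32
= 286
(Predicted positive: 151, predicted negative: 135)

286


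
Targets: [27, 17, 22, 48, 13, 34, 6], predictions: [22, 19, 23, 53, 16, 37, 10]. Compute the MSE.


Squared errors: (27-22)²=25, (17-19)²=4, (22-23)²=1, (48-53)²=25, (13-16)²=9, (34-37)²=9, (6-10)²=16
Sum = 89
MSE = 89/7 = 89/7

89/7


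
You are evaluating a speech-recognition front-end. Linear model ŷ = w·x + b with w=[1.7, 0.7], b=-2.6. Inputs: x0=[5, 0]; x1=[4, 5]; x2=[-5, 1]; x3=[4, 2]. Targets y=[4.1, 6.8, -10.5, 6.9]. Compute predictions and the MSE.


ŷ0 = (1.7)·(5) + (0.7)·(0) - 2.6 = 5.9
ŷ1 = (1.7)·(4) + (0.7)·(5) - 2.6 = 7.7
ŷ2 = (1.7)·(-5) + (0.7)·(1) - 2.6 = -10.4
ŷ3 = (1.7)·(4) + (0.7)·(2) - 2.6 = 5.6
errors² = [3.24, 0.81, 0.01, 1.69]
MSE = 5.7500/4 = 1.4375

1.4375


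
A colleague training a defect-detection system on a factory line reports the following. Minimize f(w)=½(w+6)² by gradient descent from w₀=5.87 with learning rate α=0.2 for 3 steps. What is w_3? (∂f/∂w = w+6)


step 1: grad = 5.87+6 = 11.87; w = 5.87 - 0.2·(11.87) = 3.496
step 2: grad = 3.496+6 = 9.496; w = 3.496 - 0.2·(9.496) = 1.5968
step 3: grad = 1.5968+6 = 7.5968; w = 1.5968 - 0.2·(7.5968) = 0.07744

0.07744


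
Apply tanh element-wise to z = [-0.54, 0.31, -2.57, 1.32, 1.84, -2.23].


tanh(-0.54) = -0.493
tanh(0.31) = 0.3004
tanh(-2.57) = -0.9884
tanh(1.32) = 0.8668
tanh(1.84) = 0.9508
tanh(-2.23) = -0.9771
result = [-0.493, 0.3004, -0.9884, 0.8668, 0.9508, -0.9771]

[-0.493, 0.3004, -0.9884, 0.8668, 0.9508, -0.9771]


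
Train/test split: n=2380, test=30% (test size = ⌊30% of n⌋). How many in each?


Test = ⌊2380·30/100⌋ = 714
Train = 2380 - 714 = 1666

Train: 1666, Test: 714


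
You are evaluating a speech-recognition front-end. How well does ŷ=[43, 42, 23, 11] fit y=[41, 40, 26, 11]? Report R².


ȳ = 29.5
SS_res = Σ(y-ŷ)² = 17
SS_tot = Σ(y-ȳ)² = 597
R² = 1 - SS_res/SS_tot = 1 - 0.0285 = 0.9715

0.9715


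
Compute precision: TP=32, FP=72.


Precision = TP/(TP+FP)
= 32/(32+72)
= 32/104 = 30.77%

30.77%


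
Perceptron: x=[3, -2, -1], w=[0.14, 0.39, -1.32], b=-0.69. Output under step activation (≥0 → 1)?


z = (3)·(0.14) + (-2)·(0.39) + (-1)·(-1.32) - 0.69
  = 0.27
step(z) = 1 (z≥0)

1


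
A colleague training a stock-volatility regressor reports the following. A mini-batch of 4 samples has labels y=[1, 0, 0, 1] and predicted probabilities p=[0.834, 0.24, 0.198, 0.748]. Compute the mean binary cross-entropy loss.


L[0] = -ln(0.834) = 0.1815
L[1] = -ln(1-0.24) = -ln(0.76) = 0.2744
L[2] = -ln(1-0.198) = -ln(0.802) = 0.2206
L[3] = -ln(0.748) = 0.2904
mean = (0.1815 + 0.2744 + 0.2206 + 0.2904)/4 = 0.2417

0.2417


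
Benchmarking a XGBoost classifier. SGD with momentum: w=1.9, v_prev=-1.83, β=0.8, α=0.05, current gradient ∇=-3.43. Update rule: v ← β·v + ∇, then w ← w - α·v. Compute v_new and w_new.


v_new = 0.8·-1.83 - 3.43 = -1.464 - 3.43 = -4.894
w_new = 1.9 - 0.05·-4.894 = 1.9 + 0.2447 = 2.1447

v_new=-4.894, w_new=2.1447


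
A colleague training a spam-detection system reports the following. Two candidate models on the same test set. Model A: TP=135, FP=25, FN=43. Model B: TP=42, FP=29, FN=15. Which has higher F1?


Model A: P=135/160=0.8438, R=135/178=0.7584, F1=2PR/(P+R)=2TP/(2TP+FP+FN)=270/338=0.7988
Model B: P=42/71=0.5915, R=42/57=0.7368, F1=2PR/(P+R)=2TP/(2TP+FP+FN)=84/128=0.6562
0.7988 > 0.6562 → Model A

Model A


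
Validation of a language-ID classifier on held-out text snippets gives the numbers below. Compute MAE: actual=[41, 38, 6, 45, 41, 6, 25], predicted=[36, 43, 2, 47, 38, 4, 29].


Absolute errors: |41-36|=5, |38-43|=5, |6-2|=4, |45-47|=2, |41-38|=3, |6-4|=2, |25-29|=4
Sum = 25
MAE = 25/7 = 25/7

25/7


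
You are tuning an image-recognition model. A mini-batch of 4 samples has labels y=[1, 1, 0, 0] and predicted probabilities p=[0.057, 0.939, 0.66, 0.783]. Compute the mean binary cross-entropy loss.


L[0] = -ln(0.057) = 2.8647
L[1] = -ln(0.939) = 0.0629
L[2] = -ln(1-0.66) = -ln(0.34) = 1.0788
L[3] = -ln(1-0.783) = -ln(0.217) = 1.5279
mean = (2.8647 + 0.0629 + 1.0788 + 1.5279)/4 = 1.3836

1.3836


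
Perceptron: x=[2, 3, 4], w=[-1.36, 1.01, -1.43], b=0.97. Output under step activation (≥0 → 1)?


z = (2)·(-1.36) + (3)·(1.01) + (4)·(-1.43) + 0.97
  = -4.44
step(z) = 0 (z<0)

0


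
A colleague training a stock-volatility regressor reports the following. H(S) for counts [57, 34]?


Probabilities: [57/91, 34/91] ≈ [0.6264, 0.3736]
H = -((57/91)·log₂(57/91) + (34/91)·log₂(34/91))
  = 0.9534 bits

0.9534 bits


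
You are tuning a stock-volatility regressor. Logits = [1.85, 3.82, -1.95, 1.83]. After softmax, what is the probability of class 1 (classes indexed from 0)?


Exponentials: e^1.85=6.3598, e^3.82=45.6042, e^-1.95=0.1423, e^1.83=6.2339
Sum = 58.3402
Softmax = [0.109, 0.7817, 0.0024, 0.1069]
p[1] = 45.6042/58.3402 = 0.7817

0.7817


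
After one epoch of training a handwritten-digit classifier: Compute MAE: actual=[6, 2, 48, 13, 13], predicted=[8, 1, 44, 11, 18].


Absolute errors: |6-8|=2, |2-1|=1, |48-44|=4, |13-11|=2, |13-18|=5
Sum = 14
MAE = 14/5 = 14/5

14/5


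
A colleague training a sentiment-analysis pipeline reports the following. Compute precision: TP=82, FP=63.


Precision = TP/(TP+FP)
= 82/(82+63)
= 82/145 = 56.55%

56.55%


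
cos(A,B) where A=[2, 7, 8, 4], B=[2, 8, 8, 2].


A·B = 2·2 + 7·8 + 8·8 + 4·2 = 132
‖A‖ = √133 = 11.5326, ‖B‖ = √136 = 11.6619
cos = 132/(√133·√136) = 132/√18088 = 0.9815

0.9815


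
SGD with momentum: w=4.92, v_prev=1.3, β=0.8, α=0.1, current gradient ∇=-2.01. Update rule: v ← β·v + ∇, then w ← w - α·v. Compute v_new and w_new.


v_new = 0.8·1.3 - 2.01 = 1.04 - 2.01 = -0.97
w_new = 4.92 - 0.1·-0.97 = 4.92 + 0.097 = 5.017

v_new=-0.97, w_new=5.017


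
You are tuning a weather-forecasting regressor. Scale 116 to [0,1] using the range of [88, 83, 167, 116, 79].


min=79, max=167
(116-79)/(167-79) = 37/88 = 0.4205

0.4205


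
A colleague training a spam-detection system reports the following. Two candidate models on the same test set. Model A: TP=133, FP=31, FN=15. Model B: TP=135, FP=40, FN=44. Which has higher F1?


Model A: P=133/164=0.811, R=133/148=0.8986, F1=2PR/(P+R)=2TP/(2TP+FP+FN)=266/312=0.8526
Model B: P=135/175=0.7714, R=135/179=0.7542, F1=2PR/(P+R)=2TP/(2TP+FP+FN)=270/354=0.7627
0.8526 > 0.7627 → Model A

Model A


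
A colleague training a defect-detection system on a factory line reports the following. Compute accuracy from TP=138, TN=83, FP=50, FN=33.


Accuracy = (TP+TN)/(TP+TN+FP+FN)
= (138+83)/(304)
= 221/304 = 72.7%

72.7%


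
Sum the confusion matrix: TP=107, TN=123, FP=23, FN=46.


Total = TP + TN + FP + FN
= 107 + 123 + 23 + 46
= 299
(Predicted positive: 130, predicted negative: 169)

299


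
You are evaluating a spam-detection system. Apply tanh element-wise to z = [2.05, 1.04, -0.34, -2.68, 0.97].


tanh(2.05) = 0.9674
tanh(1.04) = 0.7779
tanh(-0.34) = -0.3275
tanh(-2.68) = -0.9906
tanh(0.97) = 0.7487
result = [0.9674, 0.7779, -0.3275, -0.9906, 0.7487]

[0.9674, 0.7779, -0.3275, -0.9906, 0.7487]


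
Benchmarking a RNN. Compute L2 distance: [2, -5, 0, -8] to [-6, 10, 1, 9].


d = √((2+ 6)² + (-5-10)² + (0-1)² + (-8-9)²)
  = √(64 + 225 + 1 + 289)
  = √579 = 24.0624

24.0624


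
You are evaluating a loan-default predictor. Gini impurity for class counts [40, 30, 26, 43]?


Probabilities: [40/139, 30/139, 26/139, 43/139] ≈ [0.2878, 0.2158, 0.1871, 0.3094]
Σpᵢ² = (1600 + 900 + 676 + 1849)/139² = 5025/19321
Gini = 1 - Σpᵢ² = 1 - 5025/19321 = 0.7399

0.7399


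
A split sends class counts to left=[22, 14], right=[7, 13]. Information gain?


Parent = [29, 27], H_parent = 0.9991
H_left = 0.9641 (n=36), H_right = 0.9341 (n=20)
H_children = (36/56)·0.9641 + (20/56)·0.9341 = 0.9534
IG = 0.9991 - 0.9534 = 0.0457

0.0457


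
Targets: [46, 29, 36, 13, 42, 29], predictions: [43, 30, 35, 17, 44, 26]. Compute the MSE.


Squared errors: (46-43)²=9, (29-30)²=1, (36-35)²=1, (13-17)²=16, (42-44)²=4, (29-26)²=9
Sum = 40
MSE = 40/6 = 20/3

20/3


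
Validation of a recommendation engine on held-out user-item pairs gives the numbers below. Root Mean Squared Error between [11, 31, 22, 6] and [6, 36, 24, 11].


MSE = 79/4 = 19.75
RMSE = √(79/4) = 4.4441

4.4441


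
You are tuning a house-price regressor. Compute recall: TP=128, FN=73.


Recall = TP/(TP+FN)
= 128/(128+73)
= 128/201 = 63.68%

63.68%


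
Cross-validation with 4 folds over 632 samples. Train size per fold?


Fold size = 632/4 = 158
Training per fold = 632 - 158 = 474

474


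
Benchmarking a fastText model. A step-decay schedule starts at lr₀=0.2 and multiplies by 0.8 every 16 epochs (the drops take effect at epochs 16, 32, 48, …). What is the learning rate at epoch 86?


n_drops = ⌊86/16⌋ = 5
lr = 0.2·0.8^5 = 0.2·0.32768 = 0.065536

0.065536


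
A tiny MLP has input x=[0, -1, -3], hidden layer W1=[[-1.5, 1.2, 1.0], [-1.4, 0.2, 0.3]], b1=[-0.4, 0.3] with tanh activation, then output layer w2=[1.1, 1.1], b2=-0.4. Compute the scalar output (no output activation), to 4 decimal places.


z1[0] = (-1.5)·(0) + (1.2)·(-1) + (1.0)·(-3) - 0.4 = -4.6
z1[1] = (-1.4)·(0) + (0.2)·(-1) + (0.3)·(-3) + 0.3 = -0.8
h = tanh(z1) = [-0.9998, -0.664]
output = (1.1)·(-0.9998) + (1.1)·(-0.664) - 0.4 = -2.2302

-2.2302


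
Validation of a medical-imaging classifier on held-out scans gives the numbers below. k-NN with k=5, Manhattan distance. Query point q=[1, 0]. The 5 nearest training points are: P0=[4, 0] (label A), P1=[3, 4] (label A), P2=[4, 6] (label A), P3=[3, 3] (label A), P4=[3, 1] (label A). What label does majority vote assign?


d(q,P0) = 3  (label A)
d(q,P1) = 6  (label A)
d(q,P2) = 9  (label A)
d(q,P3) = 5  (label A)
d(q,P4) = 3  (label A)
Votes: A=5, B=0
Majority → A

A


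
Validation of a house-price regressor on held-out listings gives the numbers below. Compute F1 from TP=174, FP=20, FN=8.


Precision = 174/194 = 0.8969
Recall = 174/182 = 0.956
F1 = 2·P·R/(P+R) = 2·TP/(2·TP+FP+FN) = 348/(348+20+8) = 348/376 = 0.9255

0.9255


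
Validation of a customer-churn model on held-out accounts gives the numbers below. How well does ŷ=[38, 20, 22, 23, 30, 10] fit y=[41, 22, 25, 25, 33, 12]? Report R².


ȳ = 26.3333
SS_res = Σ(y-ŷ)² = 39
SS_tot = Σ(y-ȳ)² = 487.33
R² = 1 - SS_res/SS_tot = 1 - 0.08 = 0.92

0.92


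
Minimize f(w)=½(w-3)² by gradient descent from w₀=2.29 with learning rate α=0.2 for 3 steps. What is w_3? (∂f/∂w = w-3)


step 1: grad = 2.29-3 = -0.71; w = 2.29 - 0.2·(-0.71) = 2.432
step 2: grad = 2.432-3 = -0.568; w = 2.432 - 0.2·(-0.568) = 2.5456
step 3: grad = 2.5456-3 = -0.4544; w = 2.5456 - 0.2·(-0.4544) = 2.63648

2.63648


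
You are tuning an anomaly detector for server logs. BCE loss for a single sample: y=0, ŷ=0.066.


BCE = -[y·ln(p) + (1-y)·ln(1-p)]
= -0 - 1·ln(1-0.066)
= -ln(0.934) = 0.0683

0.0683


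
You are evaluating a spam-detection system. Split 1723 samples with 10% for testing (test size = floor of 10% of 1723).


Test = ⌊1723·10/100⌋ = 172
Train = 1723 - 172 = 1551

Train: 1551, Test: 172


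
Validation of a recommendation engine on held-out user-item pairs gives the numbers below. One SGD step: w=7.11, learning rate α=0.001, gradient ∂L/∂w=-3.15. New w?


w_new = w - α·∇
= 7.11 - 0.001·-3.15
= 7.11 + 0.00315
= 7.11315

7.11315


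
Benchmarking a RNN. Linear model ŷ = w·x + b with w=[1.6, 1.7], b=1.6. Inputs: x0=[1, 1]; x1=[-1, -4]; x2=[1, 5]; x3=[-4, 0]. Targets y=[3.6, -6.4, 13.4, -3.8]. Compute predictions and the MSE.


ŷ0 = (1.6)·(1) + (1.7)·(1) + 1.6 = 4.9
ŷ1 = (1.6)·(-1) + (1.7)·(-4) + 1.6 = -6.8
ŷ2 = (1.6)·(1) + (1.7)·(5) + 1.6 = 11.7
ŷ3 = (1.6)·(-4) + (1.7)·(0) + 1.6 = -4.8
errors² = [1.69, 0.16, 2.89, 1.0]
MSE = 5.7400/4 = 1.435

1.435


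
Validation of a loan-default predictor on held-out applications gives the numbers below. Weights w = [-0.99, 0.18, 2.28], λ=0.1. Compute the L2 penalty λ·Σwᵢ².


‖w‖₂² = (-0.99)² + (0.18)² + (2.28)²
     = 0.9801 + 0.0324 + 5.1984
     = 6.2109
λ·‖w‖₂² = 0.1·6.2109 = 0.62109

0.62109


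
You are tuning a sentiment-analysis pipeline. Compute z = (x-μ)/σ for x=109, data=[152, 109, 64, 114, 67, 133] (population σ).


μ = 106.5, σ = 32.1494
z = (109 - 106.5)/32.1494 = 0.0778

0.0778


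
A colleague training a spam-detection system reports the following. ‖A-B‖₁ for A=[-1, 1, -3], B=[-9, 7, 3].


d = |-1+ 9| + |1-7| + |-3-3|
  = 8 + 6 + 6
  = 20

20


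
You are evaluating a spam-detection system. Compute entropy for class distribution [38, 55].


Probabilities: [38/93, 55/93] ≈ [0.4086, 0.5914]
H = -((38/93)·log₂(38/93) + (55/93)·log₂(55/93))
  = 0.9758 bits

0.9758 bits


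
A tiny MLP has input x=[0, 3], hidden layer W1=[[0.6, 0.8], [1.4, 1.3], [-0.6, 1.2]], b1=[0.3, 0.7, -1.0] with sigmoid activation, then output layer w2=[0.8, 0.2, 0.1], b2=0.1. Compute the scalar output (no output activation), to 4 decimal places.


z1[0] = (0.6)·(0) + (0.8)·(3) + 0.3 = 2.7
z1[1] = (1.4)·(0) + (1.3)·(3) + 0.7 = 4.6
z1[2] = (-0.6)·(0) + (1.2)·(3) - 1.0 = 2.6
h = sigmoid(z1) = [0.937, 0.99, 0.9309]
output = (0.8)·(0.937) + (0.2)·(0.99) + (0.1)·(0.9309) + 0.1 = 1.1407

1.1407


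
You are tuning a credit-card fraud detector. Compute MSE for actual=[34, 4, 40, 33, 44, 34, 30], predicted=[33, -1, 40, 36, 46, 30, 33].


Squared errors: (34-33)²=1, (4+ 1)²=25, (40-40)²=0, (33-36)²=9, (44-46)²=4, (34-30)²=16, (30-33)²=9
Sum = 64
MSE = 64/7 = 64/7

64/7


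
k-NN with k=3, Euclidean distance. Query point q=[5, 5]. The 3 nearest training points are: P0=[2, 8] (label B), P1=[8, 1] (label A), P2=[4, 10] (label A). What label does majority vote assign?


d(q,P0) = 4.2426  (label B)
d(q,P1) = 5.0  (label A)
d(q,P2) = 5.099  (label A)
Votes: A=2, B=1
Majority → A

A


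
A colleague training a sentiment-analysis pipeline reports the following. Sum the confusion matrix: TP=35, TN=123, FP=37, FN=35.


Total = TP + TN + FP + FN
= 35 + 123 + 37 + 35
= 230
(Predicted positive: 72, predicted negative: 158)

230


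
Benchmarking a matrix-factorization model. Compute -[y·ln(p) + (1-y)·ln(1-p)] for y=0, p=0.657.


BCE = -[y·ln(p) + (1-y)·ln(1-p)]
= -0 - 1·ln(1-0.657)
= -ln(0.343) = 1.07

1.07


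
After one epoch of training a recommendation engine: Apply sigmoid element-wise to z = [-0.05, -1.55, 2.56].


σ(-0.05) = 1/(1+e^0.05) = 0.4875
σ(-1.55) = 1/(1+e^1.55) = 0.1751
σ(2.56) = 1/(1+e^-2.56) = 0.9282
result = [0.4875, 0.1751, 0.9282]

[0.4875, 0.1751, 0.9282]


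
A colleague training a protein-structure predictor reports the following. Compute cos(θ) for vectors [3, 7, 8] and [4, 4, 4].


A·B = 3·4 + 7·4 + 8·4 = 72
‖A‖ = √122 = 11.0454, ‖B‖ = √48 = 6.9282
cos = 72/(√122·√48) = 72/√5856 = 0.9409

0.9409


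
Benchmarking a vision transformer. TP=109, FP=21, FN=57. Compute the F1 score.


Precision = 109/130 = 0.8385
Recall = 109/166 = 0.6566
F1 = 2·P·R/(P+R) = 2·TP/(2·TP+FP+FN) = 218/(218+21+57) = 218/296 = 0.7365

0.7365


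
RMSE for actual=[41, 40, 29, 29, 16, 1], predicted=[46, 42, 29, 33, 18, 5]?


MSE = 65/6 = 10.8333
RMSE = √(65/6) = 3.2914

3.2914


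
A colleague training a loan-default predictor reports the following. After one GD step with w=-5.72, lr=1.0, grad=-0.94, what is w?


w_new = w - α·∇
= -5.72 - 1.0·-0.94
= -5.72 + 0.94
= -4.78

-4.78


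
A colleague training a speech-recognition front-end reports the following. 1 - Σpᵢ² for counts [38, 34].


Probabilities: [38/72, 34/72] ≈ [0.5278, 0.4722]
Σpᵢ² = (1444 + 1156)/72² = 2600/5184
Gini = 1 - Σpᵢ² = 1 - 2600/5184 = 0.4985

0.4985


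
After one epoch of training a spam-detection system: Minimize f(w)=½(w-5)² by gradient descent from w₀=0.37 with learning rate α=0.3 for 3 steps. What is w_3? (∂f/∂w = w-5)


step 1: grad = 0.37-5 = -4.63; w = 0.37 - 0.3·(-4.63) = 1.759
step 2: grad = 1.759-5 = -3.241; w = 1.759 - 0.3·(-3.241) = 2.7313
step 3: grad = 2.7313-5 = -2.2687; w = 2.7313 - 0.3·(-2.2687) = 3.41191

3.41191


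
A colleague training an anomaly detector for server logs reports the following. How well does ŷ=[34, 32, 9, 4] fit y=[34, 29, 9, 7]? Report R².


ȳ = 19.75
SS_res = Σ(y-ŷ)² = 18
SS_tot = Σ(y-ȳ)² = 566.75
R² = 1 - SS_res/SS_tot = 1 - 0.0318 = 0.9682

0.9682


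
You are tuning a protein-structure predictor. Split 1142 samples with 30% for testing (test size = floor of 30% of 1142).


Test = ⌊1142·30/100⌋ = 342
Train = 1142 - 342 = 800

Train: 800, Test: 342


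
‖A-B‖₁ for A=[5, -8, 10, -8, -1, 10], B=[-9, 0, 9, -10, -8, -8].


d = |5+ 9| + |-8-0| + |10-9| + |-8+ 10| + |-1+ 8| + |10+ 8|
  = 14 + 8 + 1 + 2 + 7 + 18
  = 50

50


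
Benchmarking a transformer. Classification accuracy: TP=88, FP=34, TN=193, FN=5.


Accuracy = (TP+TN)/(TP+TN+FP+FN)
= (88+193)/(320)
= 281/320 = 87.81%

87.81%


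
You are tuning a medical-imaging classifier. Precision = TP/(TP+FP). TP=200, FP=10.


Precision = TP/(TP+FP)
= 200/(200+10)
= 200/210 = 95.24%

95.24%


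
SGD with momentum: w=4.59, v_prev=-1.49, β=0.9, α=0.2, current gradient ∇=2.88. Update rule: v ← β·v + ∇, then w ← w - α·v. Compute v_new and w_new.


v_new = 0.9·-1.49 + 2.88 = -1.341 + 2.88 = 1.539
w_new = 4.59 - 0.2·1.539 = 4.59 - 0.3078 = 4.2822

v_new=1.539, w_new=4.2822


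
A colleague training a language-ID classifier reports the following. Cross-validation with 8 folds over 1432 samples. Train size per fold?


Fold size = 1432/8 = 179
Training per fold = 1432 - 179 = 1253

1253


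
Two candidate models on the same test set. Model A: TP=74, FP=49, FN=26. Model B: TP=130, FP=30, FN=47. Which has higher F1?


Model A: P=74/123=0.6016, R=74/100=0.74, F1=2PR/(P+R)=2TP/(2TP+FP+FN)=148/223=0.6637
Model B: P=130/160=0.8125, R=130/177=0.7345, F1=2PR/(P+R)=2TP/(2TP+FP+FN)=260/337=0.7715
0.6637 < 0.7715 → Model B

Model B


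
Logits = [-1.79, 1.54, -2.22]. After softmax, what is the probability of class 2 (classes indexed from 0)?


Exponentials: e^-1.79=0.167, e^1.54=4.6646, e^-2.22=0.1086
Sum = 4.9402
Softmax = [0.0338, 0.9442, 0.022]
p[2] = 0.1086/4.9402 = 0.022

0.022


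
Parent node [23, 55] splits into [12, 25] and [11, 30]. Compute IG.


Parent = [23, 55], H_parent = 0.8749
H_left = 0.909 (n=37), H_right = 0.839 (n=41)
H_children = (37/78)·0.909 + (41/78)·0.839 = 0.8722
IG = 0.8749 - 0.8722 = 0.0027

0.0027


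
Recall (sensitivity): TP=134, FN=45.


Recall = TP/(TP+FN)
= 134/(134+45)
= 134/179 = 74.86%

74.86%


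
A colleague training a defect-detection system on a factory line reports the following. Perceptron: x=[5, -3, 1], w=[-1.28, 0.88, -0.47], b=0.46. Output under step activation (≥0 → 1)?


z = (5)·(-1.28) + (-3)·(0.88) + (1)·(-0.47) + 0.46
  = -9.05
step(z) = 0 (z<0)

0


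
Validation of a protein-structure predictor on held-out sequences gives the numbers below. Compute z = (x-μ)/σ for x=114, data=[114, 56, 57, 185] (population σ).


μ = 103, σ = 52.8441
z = (114 - 103)/52.8441 = 0.2082

0.2082


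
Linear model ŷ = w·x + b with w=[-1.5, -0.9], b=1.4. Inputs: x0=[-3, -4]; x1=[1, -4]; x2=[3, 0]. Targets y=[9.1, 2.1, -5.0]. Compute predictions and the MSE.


ŷ0 = (-1.5)·(-3) + (-0.9)·(-4) + 1.4 = 9.5
ŷ1 = (-1.5)·(1) + (-0.9)·(-4) + 1.4 = 3.5
ŷ2 = (-1.5)·(3) + (-0.9)·(0) + 1.4 = -3.1
errors² = [0.16, 1.96, 3.61]
MSE = 5.7300/3 = 1.91

1.91


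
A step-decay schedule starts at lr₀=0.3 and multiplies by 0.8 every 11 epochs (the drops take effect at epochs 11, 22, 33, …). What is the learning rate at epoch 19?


n_drops = ⌊19/11⌋ = 1
lr = 0.3·0.8^1 = 0.3·0.8 = 0.24

0.24


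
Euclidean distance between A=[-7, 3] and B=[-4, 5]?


d = √((-7+ 4)² + (3-5)²)
  = √(9 + 4)
  = √13 = 3.6056

3.6056


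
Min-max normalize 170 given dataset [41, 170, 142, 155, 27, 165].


min=27, max=170
(170-27)/(170-27) = 143/143 = 1.0

1.0


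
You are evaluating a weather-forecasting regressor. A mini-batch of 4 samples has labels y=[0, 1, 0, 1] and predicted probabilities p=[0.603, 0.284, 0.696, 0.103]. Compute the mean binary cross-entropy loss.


L[0] = -ln(1-0.603) = -ln(0.397) = 0.9238
L[1] = -ln(0.284) = 1.2588
L[2] = -ln(1-0.696) = -ln(0.304) = 1.1907
L[3] = -ln(0.103) = 2.273
mean = (0.9238 + 1.2588 + 1.1907 + 2.273)/4 = 1.4116

1.4116


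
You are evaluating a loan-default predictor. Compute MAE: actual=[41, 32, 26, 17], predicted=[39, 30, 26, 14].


Absolute errors: |41-39|=2, |32-30|=2, |26-26|=0, |17-14|=3
Sum = 7
MAE = 7/4 = 7/4

7/4


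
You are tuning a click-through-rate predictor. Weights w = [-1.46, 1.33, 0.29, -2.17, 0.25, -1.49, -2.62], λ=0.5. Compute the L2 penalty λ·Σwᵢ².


‖w‖₂² = (-1.46)² + (1.33)² + (0.29)² + (-2.17)² + (0.25)² + (-1.49)² + (-2.62)²
     = 2.1316 + 1.7689 + 0.0841 + 4.7089 + 0.0625 + 2.2201 + 6.8644
     = 17.8405
λ·‖w‖₂² = 0.5·17.8405 = 8.92025

8.92025


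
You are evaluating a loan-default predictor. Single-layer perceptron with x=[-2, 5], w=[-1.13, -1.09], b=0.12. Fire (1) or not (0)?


z = (-2)·(-1.13) + (5)·(-1.09) + 0.12
  = -3.07
step(z) = 0 (z<0)

0


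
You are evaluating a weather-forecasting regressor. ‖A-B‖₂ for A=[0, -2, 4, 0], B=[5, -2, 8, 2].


d = √((0-5)² + (-2+ 2)² + (4-8)² + (0-2)²)
  = √(25 + 0 + 16 + 4)
  = √45 = 6.7082

6.7082


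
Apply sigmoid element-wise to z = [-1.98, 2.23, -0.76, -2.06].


σ(-1.98) = 1/(1+e^1.98) = 0.1213
σ(2.23) = 1/(1+e^-2.23) = 0.9029
σ(-0.76) = 1/(1+e^0.76) = 0.3186
σ(-2.06) = 1/(1+e^2.06) = 0.113
result = [0.1213, 0.9029, 0.3186, 0.113]

[0.1213, 0.9029, 0.3186, 0.113]


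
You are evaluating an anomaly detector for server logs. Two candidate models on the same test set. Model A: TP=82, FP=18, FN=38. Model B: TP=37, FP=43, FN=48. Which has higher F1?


Model A: P=82/100=0.82, R=82/120=0.6833, F1=2PR/(P+R)=2TP/(2TP+FP+FN)=164/220=0.7455
Model B: P=37/80=0.4625, R=37/85=0.4353, F1=2PR/(P+R)=2TP/(2TP+FP+FN)=74/165=0.4485
0.7455 > 0.4485 → Model A

Model A


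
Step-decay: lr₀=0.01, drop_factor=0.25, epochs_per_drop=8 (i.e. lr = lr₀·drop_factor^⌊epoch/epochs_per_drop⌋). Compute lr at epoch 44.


n_drops = ⌊44/8⌋ = 5
lr = 0.01·0.25^5 = 0.01·0.0009765625 = 0.000009765625

0.000009765625


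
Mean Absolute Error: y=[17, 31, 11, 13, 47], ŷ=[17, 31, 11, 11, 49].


Absolute errors: |17-17|=0, |31-31|=0, |11-11|=0, |13-11|=2, |47-49|=2
Sum = 4
MAE = 4/5 = 4/5

4/5


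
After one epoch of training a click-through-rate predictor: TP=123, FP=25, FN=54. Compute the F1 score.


Precision = 123/148 = 0.8311
Recall = 123/177 = 0.6949
F1 = 2·P·R/(P+R) = 2·TP/(2·TP+FP+FN) = 246/(246+25+54) = 246/325 = 0.7569

0.7569


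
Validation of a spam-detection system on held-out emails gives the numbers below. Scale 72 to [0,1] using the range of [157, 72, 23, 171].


min=23, max=171
(72-23)/(171-23) = 49/148 = 0.3311

0.3311


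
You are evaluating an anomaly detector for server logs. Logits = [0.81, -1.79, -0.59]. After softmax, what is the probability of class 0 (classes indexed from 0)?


Exponentials: e^0.81=2.2479, e^-1.79=0.167, e^-0.59=0.5543
Sum = 2.9692
Softmax = [0.7571, 0.0562, 0.1867]
p[0] = 2.2479/2.9692 = 0.7571

0.7571


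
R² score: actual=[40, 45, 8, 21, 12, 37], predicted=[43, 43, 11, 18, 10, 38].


ȳ = 27.1667
SS_res = Σ(y-ŷ)² = 36
SS_tot = Σ(y-ȳ)² = 1214.83
R² = 1 - SS_res/SS_tot = 1 - 0.0296 = 0.9704

0.9704


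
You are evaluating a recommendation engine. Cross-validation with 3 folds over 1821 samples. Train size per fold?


Fold size = 1821/3 = 607
Training per fold = 1821 - 607 = 1214

1214


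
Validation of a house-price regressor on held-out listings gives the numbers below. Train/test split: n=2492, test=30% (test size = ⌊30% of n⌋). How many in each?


Test = ⌊2492·30/100⌋ = 747
Train = 2492 - 747 = 1745

Train: 1745, Test: 747


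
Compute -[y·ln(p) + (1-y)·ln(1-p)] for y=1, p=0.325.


BCE = -[y·ln(p) + (1-y)·ln(1-p)]
= -1·ln(0.325) - 0
= -ln(0.325) = 1.1239

1.1239


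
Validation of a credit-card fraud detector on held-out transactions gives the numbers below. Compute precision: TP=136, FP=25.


Precision = TP/(TP+FP)
= 136/(136+25)
= 136/161 = 84.47%

84.47%


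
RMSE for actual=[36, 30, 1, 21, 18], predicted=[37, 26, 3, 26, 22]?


MSE = 62/5 = 12.4
RMSE = √(62/5) = 3.5214

3.5214


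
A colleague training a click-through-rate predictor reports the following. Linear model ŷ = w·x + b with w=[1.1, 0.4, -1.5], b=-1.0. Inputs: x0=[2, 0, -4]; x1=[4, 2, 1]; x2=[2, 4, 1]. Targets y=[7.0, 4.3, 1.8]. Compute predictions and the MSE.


ŷ0 = (1.1)·(2) + (0.4)·(0) + (-1.5)·(-4) - 1.0 = 7.2
ŷ1 = (1.1)·(4) + (0.4)·(2) + (-1.5)·(1) - 1.0 = 2.7
ŷ2 = (1.1)·(2) + (0.4)·(4) + (-1.5)·(1) - 1.0 = 1.3
errors² = [0.04, 2.56, 0.25]
MSE = 2.8500/3 = 0.95

0.95


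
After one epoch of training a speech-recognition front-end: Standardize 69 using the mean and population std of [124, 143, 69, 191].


μ = 131.75, σ = 43.6885
z = (69 - 131.75)/43.6885 = -1.4363

-1.4363


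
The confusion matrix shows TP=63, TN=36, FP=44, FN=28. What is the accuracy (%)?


Accuracy = (TP+TN)/(TP+TN+FP+FN)
= (63+36)/(171)
= 99/171 = 57.89%

57.89%


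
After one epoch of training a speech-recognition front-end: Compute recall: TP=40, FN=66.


Recall = TP/(TP+FN)
= 40/(40+66)
= 40/106 = 37.74%

37.74%


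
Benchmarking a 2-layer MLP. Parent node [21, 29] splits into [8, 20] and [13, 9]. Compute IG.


Parent = [21, 29], H_parent = 0.9815
H_left = 0.8631 (n=28), H_right = 0.976 (n=22)
H_children = (28/50)·0.8631 + (22/50)·0.976 = 0.9128
IG = 0.9815 - 0.9128 = 0.0687

0.0687


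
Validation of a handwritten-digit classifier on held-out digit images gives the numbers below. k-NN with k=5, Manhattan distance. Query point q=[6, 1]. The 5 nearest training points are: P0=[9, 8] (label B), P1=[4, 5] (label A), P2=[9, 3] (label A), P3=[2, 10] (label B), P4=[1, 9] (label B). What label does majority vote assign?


d(q,P0) = 10  (label B)
d(q,P1) = 6  (label A)
d(q,P2) = 5  (label A)
d(q,P3) = 13  (label B)
d(q,P4) = 13  (label B)
Votes: A=2, B=3
Majority → B

B


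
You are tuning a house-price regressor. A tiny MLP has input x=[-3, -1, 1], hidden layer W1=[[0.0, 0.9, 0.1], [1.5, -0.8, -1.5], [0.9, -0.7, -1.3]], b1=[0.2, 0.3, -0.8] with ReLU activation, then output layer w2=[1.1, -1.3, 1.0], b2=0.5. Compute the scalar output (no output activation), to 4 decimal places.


z1[0] = (0.0)·(-3) + (0.9)·(-1) + (0.1)·(1) + 0.2 = -0.6
z1[1] = (1.5)·(-3) + (-0.8)·(-1) + (-1.5)·(1) + 0.3 = -4.9
z1[2] = (0.9)·(-3) + (-0.7)·(-1) + (-1.3)·(1) - 0.8 = -4.1
h = ReLU(z1) = [0.0, 0.0, 0.0]
output = (1.1)·(0.0) + (-1.3)·(0.0) + (1.0)·(0.0) + 0.5 = 0.5

0.5
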